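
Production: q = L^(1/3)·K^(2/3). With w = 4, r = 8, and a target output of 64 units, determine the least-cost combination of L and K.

L* = 64, K* = 64

Cost minimization requires the marginal rate of technical substitution to equal the input-price ratio: MP_L/MP_K = w/r.
Here MP_L/MP_K = (1/3)·(K/L)/(2/3) = 0.5·(K/L). Setting this equal to 4/8 = 0.5 gives K = L.
Substituting into q = 64: L^(1/3)·(L)^(2/3) = 64.
Solving, L = 64 and K = 64.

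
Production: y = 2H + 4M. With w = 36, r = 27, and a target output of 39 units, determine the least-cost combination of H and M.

The inputs are perfect substitutes, so the firm uses whichever has the lower cost per unit of output.
Cost per unit of output via H is w/2 = 18; via M it is r/4 = 6.75. M is cheaper.
Producing y = 39 with M alone: H = 0, M = 9.75.

H* = 0, M* = 9.75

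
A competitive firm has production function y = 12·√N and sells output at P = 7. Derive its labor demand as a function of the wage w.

N(w) = 1764/w²

MP_N = (1/2)·12·N^(-1/2) = 6·N^(-1/2).
Setting P·MP_N = w: 42·N^(-1/2) = w.
Solving for N: N^(-1/2) = w/42, so N = (42/w)^(2).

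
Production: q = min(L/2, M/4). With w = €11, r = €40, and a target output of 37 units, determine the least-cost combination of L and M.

With a fixed-proportions technology, the cost-minimizing bundle uses no slack in either input: L/2 = M/4 = q.
So L = 2·37 = 74 and M = 4·37 = 148.

L* = 74, M* = 148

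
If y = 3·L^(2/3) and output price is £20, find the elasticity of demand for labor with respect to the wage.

ε = -3

MP_L = (2/3)·3·L^(-1/3), so P·MP_L = w gives 40·L^(-1/3) = w.
Solving, L(w) = (40/w)^(3). This is a constant-elasticity form: L ∝ w^(−3), so ε = −3.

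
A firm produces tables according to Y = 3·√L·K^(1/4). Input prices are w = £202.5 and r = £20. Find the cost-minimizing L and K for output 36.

Cost minimization requires the marginal rate of technical substitution to equal the input-price ratio: MP_L/MP_K = w/r.
Here MP_L/MP_K = (1/2)·(K/L)/(1/4) = 2·(K/L). Setting this equal to 202.5/20 = 10.125 gives K = 5.0625L.
Substituting into Y = 36: 3·L^(1/2)·(5.0625L)^(1/4) = 36.
Solving, L = 16 and K = 81.

L* = 16, K* = 81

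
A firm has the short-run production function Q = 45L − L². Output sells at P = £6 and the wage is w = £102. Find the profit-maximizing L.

The marginal product of L is MP_L = 45 − 2L.
A price-taking firm hires until the value of the marginal product equals the wage: P·MP_L = w, so 6·(45 − 2L) = 102.
Then 45 − 2L = 17, giving L = 14.

L* = 14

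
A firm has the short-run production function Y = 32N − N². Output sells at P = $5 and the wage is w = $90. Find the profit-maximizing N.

The marginal product of N is MP_N = 32 − 2N.
A price-taking firm hires until the value of the marginal product equals the wage: P·MP_N = w, so 5·(32 − 2N) = 90.
Then 32 − 2N = 18, giving N = 7.

N* = 7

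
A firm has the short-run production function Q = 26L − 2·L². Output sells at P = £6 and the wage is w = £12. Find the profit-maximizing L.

L* = 6

The marginal product of L is MP_L = 26 − 4L.
A price-taking firm hires until the value of the marginal product equals the wage: P·MP_L = w, so 6·(26 − 4L) = 12.
Then 26 − 4L = 2, giving L = 6.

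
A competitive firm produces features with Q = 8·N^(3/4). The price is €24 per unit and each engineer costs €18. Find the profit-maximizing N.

N* = 4096

MP_N = (3/4)·8·N^(-1/4) = 6·N^(-1/4).
Profit maximization for a price taker requires P·MP_N = w: 24·6·N^(-1/4) = 18.
So N^(-1/4) = 0.125, which gives N = 4096.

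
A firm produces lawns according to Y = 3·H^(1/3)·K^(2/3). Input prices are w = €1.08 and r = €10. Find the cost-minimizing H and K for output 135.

Cost minimization requires the marginal rate of technical substitution to equal the input-price ratio: MP_H/MP_K = w/r.
Here MP_H/MP_K = (1/3)·(K/H)/(2/3) = 0.5·(K/H). Setting this equal to 1.08/10 = 0.108 gives K = 0.216H.
Substituting into Y = 135: 3·H^(1/3)·(0.216H)^(2/3) = 135.
Solving, H = 125 and K = 27.

H* = 125, K* = 27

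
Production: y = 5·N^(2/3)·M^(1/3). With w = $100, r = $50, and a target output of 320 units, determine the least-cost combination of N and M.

N* = 64, M* = 64

Cost minimization requires the marginal rate of technical substitution to equal the input-price ratio: MP_N/MP_M = w/r.
Here MP_N/MP_M = (2/3)·(M/N)/(1/3) = 2·(M/N). Setting this equal to 100/50 = 2 gives M = N.
Substituting into y = 320: 5·N^(2/3)·(N)^(1/3) = 320.
Solving, N = 64 and M = 64.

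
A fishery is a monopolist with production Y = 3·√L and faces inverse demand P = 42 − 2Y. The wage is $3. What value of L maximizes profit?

Marginal revenue from the inverse demand is MR = 42 − 4Y.
The marginal product is MP_L = 1.5·L^(-1/2).
A monopolist hires until marginal revenue product equals the wage: MR·MP_L = w.
At L, Y = 3·√L. Substituting and solving: (42 − 12·√L)·1.5·L^(-1/2) = 3 gives L = 9.

L* = 9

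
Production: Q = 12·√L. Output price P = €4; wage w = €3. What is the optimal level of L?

L* = 64

MP_L = (1/2)·12·L^(-1/2) = 6·L^(-1/2).
Profit maximization for a price taker requires P·MP_L = w: 4·6·L^(-1/2) = 3.
So L^(-1/2) = 0.125, which gives L = 64.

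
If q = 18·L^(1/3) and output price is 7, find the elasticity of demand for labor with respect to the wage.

ε = -1.5

MP_L = (1/3)·18·L^(-2/3), so P·MP_L = w gives 42·L^(-2/3) = w.
Solving, L(w) = (42/w)^(3/2). This is a constant-elasticity form: L ∝ w^(−3/2), so ε = −3/2.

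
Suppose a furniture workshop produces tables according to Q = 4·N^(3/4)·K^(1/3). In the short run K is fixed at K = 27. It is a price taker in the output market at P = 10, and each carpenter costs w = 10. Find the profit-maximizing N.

N* = 6561

With K = 27, MP_N = (3/4)·4·N^(-1/4)·27^(1/3) = 9·N^(-1/4).
Profit maximization for a price taker requires P·MP_N = w: 10·9·N^(-1/4) = 10.
So N^(-1/4) = 1/9, which gives N = 6561.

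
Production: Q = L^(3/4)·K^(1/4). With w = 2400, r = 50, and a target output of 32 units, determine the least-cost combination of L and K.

Cost minimization requires the marginal rate of technical substitution to equal the input-price ratio: MP_L/MP_K = w/r.
Here MP_L/MP_K = (3/4)·(K/L)/(1/4) = 3·(K/L). Setting this equal to 2400/50 = 48 gives K = 16L.
Substituting into Q = 32: L^(3/4)·(16L)^(1/4) = 32.
Solving, L = 16 and K = 256.

L* = 16, K* = 256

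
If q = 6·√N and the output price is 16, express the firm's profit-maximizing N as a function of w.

MP_N = (1/2)·6·N^(-1/2) = 3·N^(-1/2).
Setting P·MP_N = w: 48·N^(-1/2) = w.
Solving for N: N^(-1/2) = w/48, so N = (48/w)^(2).

N(w) = 2304/w²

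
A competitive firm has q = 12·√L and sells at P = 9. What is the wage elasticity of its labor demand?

MP_L = (1/2)·12·L^(-1/2), so P·MP_L = w gives 54·L^(-1/2) = w.
Solving, L(w) = (54/w)^(2). This is a constant-elasticity form: L ∝ w^(−2), so ε = −2.

ε = -2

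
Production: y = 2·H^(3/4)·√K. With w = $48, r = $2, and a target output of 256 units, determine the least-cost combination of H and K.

H* = 16, K* = 256

Cost minimization requires the marginal rate of technical substitution to equal the input-price ratio: MP_H/MP_K = w/r.
Here MP_H/MP_K = (3/4)·(K/H)/(1/2) = 1.5·(K/H). Setting this equal to 48/2 = 24 gives K = 16H.
Substituting into y = 256: 2·H^(3/4)·(16H)^(1/2) = 256.
Solving, H = 16 and K = 256.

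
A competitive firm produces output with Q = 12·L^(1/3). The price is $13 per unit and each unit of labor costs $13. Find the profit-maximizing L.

MP_L = (1/3)·12·L^(-2/3) = 4·L^(-2/3).
Profit maximization for a price taker requires P·MP_L = w: 13·4·L^(-2/3) = 13.
So L^(-2/3) = 0.25, which gives L = 8.

L* = 8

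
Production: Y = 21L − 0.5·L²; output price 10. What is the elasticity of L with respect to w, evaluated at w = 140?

ε = -2

From P·MP_L = w with MP_L = 21 − L, labor demand is L(w) = 21 − w/10.
dL/dw = −1/(10) = -0.1.
At w = 140, L = 7, so ε = (dL/dw)·(w/L) = (-0.1)·(140/7) = -2.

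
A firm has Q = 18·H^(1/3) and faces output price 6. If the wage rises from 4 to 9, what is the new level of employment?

H* = 8

From P·MP_H = w with MP_H = 6·H^(-2/3), the labor demand is H(w) = (36/w)^(3/2).
At w = 4: H = 27. At w = 9: H = 8.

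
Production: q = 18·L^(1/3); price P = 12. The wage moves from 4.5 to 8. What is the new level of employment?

L* = 27

From P·MP_L = w with MP_L = 6·L^(-2/3), the labor demand is L(w) = (72/w)^(3/2).
At w = 4.5: L = 64. At w = 8: L = 27.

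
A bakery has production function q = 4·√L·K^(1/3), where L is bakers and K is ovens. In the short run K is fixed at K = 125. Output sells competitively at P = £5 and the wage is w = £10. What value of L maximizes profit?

With K = 125, MP_L = (1/2)·4·L^(-1/2)·125^(1/3) = 10·L^(-1/2).
Profit maximization for a price taker requires P·MP_L = w: 5·10·L^(-1/2) = 10.
So L^(-1/2) = 0.2, which gives L = 25.

L* = 25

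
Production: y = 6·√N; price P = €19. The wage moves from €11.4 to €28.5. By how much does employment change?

From P·MP_N = w with MP_N = 3·N^(-1/2), the labor demand is N(w) = (57/w)^(2).
At w = 11.4: N = 25. At w = 28.5: N = 4.
ΔN = 4 − 25 = -21.

ΔN = -21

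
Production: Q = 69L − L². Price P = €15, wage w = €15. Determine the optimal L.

The marginal product of L is MP_L = 69 − 2L.
A price-taking firm hires until the value of the marginal product equals the wage: P·MP_L = w, so 15·(69 − 2L) = 15.
Then 69 − 2L = 1, giving L = 34.

L* = 34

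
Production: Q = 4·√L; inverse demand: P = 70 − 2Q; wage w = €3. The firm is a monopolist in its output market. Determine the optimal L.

Marginal revenue from the inverse demand is MR = 70 − 4Q.
The marginal product is MP_L = 2·L^(-1/2).
A monopolist hires until marginal revenue product equals the wage: MR·MP_L = w.
At L, Q = 4·√L. Substituting and solving: (70 − 16·√L)·2·L^(-1/2) = 3 gives L = 16.

L* = 16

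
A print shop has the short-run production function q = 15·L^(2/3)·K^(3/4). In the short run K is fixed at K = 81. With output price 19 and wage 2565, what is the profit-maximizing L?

With K = 81, MP_L = (2/3)·15·L^(-1/3)·81^(3/4) = 270·L^(-1/3).
Profit maximization for a price taker requires P·MP_L = w: 19·270·L^(-1/3) = 2565.
So L^(-1/3) = 0.5, which gives L = 8.

L* = 8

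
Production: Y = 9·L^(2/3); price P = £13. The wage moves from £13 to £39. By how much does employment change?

From P·MP_L = w with MP_L = 6·L^(-1/3), the labor demand is L(w) = (78/w)^(3).
At w = 13: L = 216. At w = 39: L = 8.
ΔL = 8 − 216 = -208.

ΔL = -208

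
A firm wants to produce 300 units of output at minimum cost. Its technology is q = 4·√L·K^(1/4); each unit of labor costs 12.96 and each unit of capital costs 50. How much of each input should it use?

L* = 625, K* = 81

Cost minimization requires the marginal rate of technical substitution to equal the input-price ratio: MP_L/MP_K = w/r.
Here MP_L/MP_K = (1/2)·(K/L)/(1/4) = 2·(K/L). Setting this equal to 12.96/50 = 0.2592 gives K = 0.1296L.
Substituting into q = 300: 4·L^(1/2)·(0.1296L)^(1/4) = 300.
Solving, L = 625 and K = 81.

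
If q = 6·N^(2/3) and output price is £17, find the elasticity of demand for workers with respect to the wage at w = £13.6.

ε = -3

MP_N = (2/3)·6·N^(-1/3), so P·MP_N = w gives 68·N^(-1/3) = w.
Solving, N(w) = (68/w)^(3). This is a constant-elasticity form: N ∝ w^(−3), so ε = −3.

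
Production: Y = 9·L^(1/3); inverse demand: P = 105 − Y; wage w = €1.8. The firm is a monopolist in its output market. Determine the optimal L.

Marginal revenue from the inverse demand is MR = 105 − 2Y.
The marginal product is MP_L = 3·L^(-2/3).
A monopolist hires until marginal revenue product equals the wage: MR·MP_L = w.
At L, Y = 9·L^(1/3). Substituting and solving: (105 − 18·L^(1/3))·3·L^(-2/3) = 1.8 gives L = 125.

L* = 125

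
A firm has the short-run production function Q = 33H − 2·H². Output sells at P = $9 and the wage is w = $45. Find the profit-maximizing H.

The marginal product of H is MP_H = 33 − 4H.
A price-taking firm hires until the value of the marginal product equals the wage: P·MP_H = w, so 9·(33 − 4H) = 45.
Then 33 − 4H = 5, giving H = 7.

H* = 7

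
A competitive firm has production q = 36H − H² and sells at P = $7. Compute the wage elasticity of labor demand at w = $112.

ε = -0.8

From P·MP_H = w with MP_H = 36 − 2H, labor demand is H(w) = (36 − w/7)/2.
dH/dw = −1/(14) = -1/14.
At w = 112, H = 10, so ε = (dH/dw)·(w/H) = (-1/14)·(112/10) = -0.8.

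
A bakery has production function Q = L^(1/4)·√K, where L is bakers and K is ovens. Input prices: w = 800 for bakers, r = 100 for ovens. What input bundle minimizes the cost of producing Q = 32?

Cost minimization requires the marginal rate of technical substitution to equal the input-price ratio: MP_L/MP_K = w/r.
Here MP_L/MP_K = (1/4)·(K/L)/(1/2) = 0.5·(K/L). Setting this equal to 800/100 = 8 gives K = 16L.
Substituting into Q = 32: L^(1/4)·(16L)^(1/2) = 32.
Solving, L = 16 and K = 256.

L* = 16, K* = 256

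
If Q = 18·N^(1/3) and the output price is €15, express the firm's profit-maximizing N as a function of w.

MP_N = (1/3)·18·N^(-2/3) = 6·N^(-2/3).
Setting P·MP_N = w: 90·N^(-2/3) = w.
Solving for N: N^(-2/3) = w/90, so N = (90/w)^(3/2).

N(w) = (90/w)^(3/2)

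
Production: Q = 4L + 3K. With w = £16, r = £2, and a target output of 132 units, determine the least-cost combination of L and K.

L* = 0, K* = 44

The inputs are perfect substitutes, so the firm uses whichever has the lower cost per unit of output.
Cost per unit of output via L is w/4 = 4; via K it is r/3 = 2/3. K is cheaper.
Producing Q = 132 with K alone: L = 0, K = 44.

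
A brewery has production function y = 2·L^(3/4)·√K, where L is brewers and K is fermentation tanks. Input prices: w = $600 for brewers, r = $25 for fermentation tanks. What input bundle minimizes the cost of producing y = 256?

Cost minimization requires the marginal rate of technical substitution to equal the input-price ratio: MP_L/MP_K = w/r.
Here MP_L/MP_K = (3/4)·(K/L)/(1/2) = 1.5·(K/L). Setting this equal to 600/25 = 24 gives K = 16L.
Substituting into y = 256: 2·L^(3/4)·(16L)^(1/2) = 256.
Solving, L = 16 and K = 256.

L* = 16, K* = 256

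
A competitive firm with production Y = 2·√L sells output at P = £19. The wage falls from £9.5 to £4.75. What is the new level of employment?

From P·MP_L = w with MP_L = L^(-1/2), the labor demand is L(w) = (19/w)^(2).
At w = 9.5: L = 4. At w = 4.75: L = 16.

L* = 16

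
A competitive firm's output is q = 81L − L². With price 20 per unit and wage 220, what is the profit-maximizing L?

L* = 35

The marginal product of L is MP_L = 81 − 2L.
A price-taking firm hires until the value of the marginal product equals the wage: P·MP_L = w, so 20·(81 − 2L) = 220.
Then 81 − 2L = 11, giving L = 35.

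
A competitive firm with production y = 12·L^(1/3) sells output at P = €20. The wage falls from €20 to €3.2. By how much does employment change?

ΔL = 117

From P·MP_L = w with MP_L = 4·L^(-2/3), the labor demand is L(w) = (80/w)^(3/2).
At w = 20: L = 8. At w = 3.2: L = 125.
ΔL = 125 − 8 = 117.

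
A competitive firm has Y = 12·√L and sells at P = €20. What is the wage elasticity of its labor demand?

ε = -2

MP_L = (1/2)·12·L^(-1/2), so P·MP_L = w gives 120·L^(-1/2) = w.
Solving, L(w) = (120/w)^(2). This is a constant-elasticity form: L ∝ w^(−2), so ε = −2.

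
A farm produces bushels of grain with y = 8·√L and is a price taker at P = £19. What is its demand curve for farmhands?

L(w) = 5776/w²

MP_L = (1/2)·8·L^(-1/2) = 4·L^(-1/2).
Setting P·MP_L = w: 76·L^(-1/2) = w.
Solving for L: L^(-1/2) = w/76, so L = (76/w)^(2).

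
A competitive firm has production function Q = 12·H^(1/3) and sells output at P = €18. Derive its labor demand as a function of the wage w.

MP_H = (1/3)·12·H^(-2/3) = 4·H^(-2/3).
Setting P·MP_H = w: 72·H^(-2/3) = w.
Solving for H: H^(-2/3) = w/72, so H = (72/w)^(3/2).

H(w) = (72/w)^(3/2)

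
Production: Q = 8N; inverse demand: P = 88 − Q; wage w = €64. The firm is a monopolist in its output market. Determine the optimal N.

Marginal revenue from the inverse demand is MR = 88 − 2Q.
The marginal product is MP_N = 8.
A monopolist hires until marginal revenue product equals the wage: MR·MP_N = w.
(88 − 16N)·8 = 64, so N = 5.

N* = 5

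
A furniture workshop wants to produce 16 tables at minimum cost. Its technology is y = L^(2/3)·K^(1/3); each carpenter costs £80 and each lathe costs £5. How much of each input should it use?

L* = 8, K* = 64

Cost minimization requires the marginal rate of technical substitution to equal the input-price ratio: MP_L/MP_K = w/r.
Here MP_L/MP_K = (2/3)·(K/L)/(1/3) = 2·(K/L). Setting this equal to 80/5 = 16 gives K = 8L.
Substituting into y = 16: L^(2/3)·(8L)^(1/3) = 16.
Solving, L = 8 and K = 64.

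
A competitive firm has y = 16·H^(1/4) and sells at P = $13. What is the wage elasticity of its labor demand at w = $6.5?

MP_H = (1/4)·16·H^(-3/4), so P·MP_H = w gives 52·H^(-3/4) = w.
Solving, H(w) = (52/w)^(4/3). This is a constant-elasticity form: H ∝ w^(−4/3), so ε = −4/3.

ε = -4/3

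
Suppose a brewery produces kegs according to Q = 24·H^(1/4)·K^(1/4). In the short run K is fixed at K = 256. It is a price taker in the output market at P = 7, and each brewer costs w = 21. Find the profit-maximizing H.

H* = 16

With K = 256, MP_H = (1/4)·24·H^(-3/4)·256^(1/4) = 24·H^(-3/4).
Profit maximization for a price taker requires P·MP_H = w: 7·24·H^(-3/4) = 21.
So H^(-3/4) = 0.125, which gives H = 16.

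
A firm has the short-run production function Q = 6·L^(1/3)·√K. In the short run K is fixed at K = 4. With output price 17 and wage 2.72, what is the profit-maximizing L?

With K = 4, MP_L = (1/3)·6·L^(-2/3)·4^(1/2) = 4·L^(-2/3).
Profit maximization for a price taker requires P·MP_L = w: 17·4·L^(-2/3) = 2.72.
So L^(-2/3) = 0.04, which gives L = 125.

L* = 125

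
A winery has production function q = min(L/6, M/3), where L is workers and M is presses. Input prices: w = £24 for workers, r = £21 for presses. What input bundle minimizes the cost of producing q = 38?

L* = 228, M* = 114

With a fixed-proportions technology, the cost-minimizing bundle uses no slack in either input: L/6 = M/3 = q.
So L = 6·38 = 228 and M = 3·38 = 114.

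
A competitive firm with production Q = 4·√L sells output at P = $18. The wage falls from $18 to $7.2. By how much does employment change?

From P·MP_L = w with MP_L = 2·L^(-1/2), the labor demand is L(w) = (36/w)^(2).
At w = 18: L = 4. At w = 7.2: L = 25.
ΔL = 25 − 4 = 21.

ΔL = 21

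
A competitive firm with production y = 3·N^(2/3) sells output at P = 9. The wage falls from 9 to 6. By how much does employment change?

From P·MP_N = w with MP_N = 2·N^(-1/3), the labor demand is N(w) = (18/w)^(3).
At w = 9: N = 8. At w = 6: N = 27.
ΔN = 27 − 8 = 19.

ΔN = 19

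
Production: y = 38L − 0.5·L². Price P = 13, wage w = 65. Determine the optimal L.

L* = 33

The marginal product of L is MP_L = 38 − L.
A price-taking firm hires until the value of the marginal product equals the wage: P·MP_L = w, so 13·(38 − L) = 65.
Then 38 − L = 5, giving L = 33.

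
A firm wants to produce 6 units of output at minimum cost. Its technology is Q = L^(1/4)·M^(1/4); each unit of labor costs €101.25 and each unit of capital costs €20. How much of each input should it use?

L* = 16, M* = 81

Cost minimization requires the marginal rate of technical substitution to equal the input-price ratio: MP_L/MP_M = w/r.
Here MP_L/MP_M = (1/4)·(M/L)/(1/4) = (M/L). Setting this equal to 101.25/20 = 5.0625 gives M = 5.0625L.
Substituting into Q = 6: L^(1/4)·(5.0625L)^(1/4) = 6.
Solving, L = 16 and M = 81.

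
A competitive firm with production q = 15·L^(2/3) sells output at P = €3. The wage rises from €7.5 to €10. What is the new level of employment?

L* = 27

From P·MP_L = w with MP_L = 10·L^(-1/3), the labor demand is L(w) = (30/w)^(3).
At w = 7.5: L = 64. At w = 10: L = 27.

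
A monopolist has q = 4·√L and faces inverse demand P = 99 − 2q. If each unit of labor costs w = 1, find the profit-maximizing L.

Marginal revenue from the inverse demand is MR = 99 − 4q.
The marginal product is MP_L = 2·L^(-1/2).
A monopolist hires until marginal revenue product equals the wage: MR·MP_L = w.
At L, q = 4·√L. Substituting and solving: (99 − 16·√L)·2·L^(-1/2) = 1 gives L = 36.

L* = 36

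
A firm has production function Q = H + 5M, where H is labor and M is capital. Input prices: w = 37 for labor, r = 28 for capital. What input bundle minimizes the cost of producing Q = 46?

H* = 0, M* = 9.2

The inputs are perfect substitutes, so the firm uses whichever has the lower cost per unit of output.
Cost per unit of output via H is 37; via M it is 5.6. M is cheaper.
Producing Q = 46 with M alone: H = 0, M = 9.2.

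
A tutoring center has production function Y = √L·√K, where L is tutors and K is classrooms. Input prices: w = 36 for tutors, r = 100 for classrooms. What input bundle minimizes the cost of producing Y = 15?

L* = 25, K* = 9

Cost minimization requires the marginal rate of technical substitution to equal the input-price ratio: MP_L/MP_K = w/r.
Here MP_L/MP_K = (1/2)·(K/L)/(1/2) = (K/L). Setting this equal to 36/100 = 0.36 gives K = 0.36L.
Substituting into Y = 15: L^(1/2)·(0.36L)^(1/2) = 15.
Solving, L = 25 and K = 9.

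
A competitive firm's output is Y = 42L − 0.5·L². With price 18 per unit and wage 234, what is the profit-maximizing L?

The marginal product of L is MP_L = 42 − L.
A price-taking firm hires until the value of the marginal product equals the wage: P·MP_L = w, so 18·(42 − L) = 234.
Then 42 − L = 13, giving L = 29.

L* = 29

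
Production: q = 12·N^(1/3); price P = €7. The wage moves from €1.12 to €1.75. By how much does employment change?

From P·MP_N = w with MP_N = 4·N^(-2/3), the labor demand is N(w) = (28/w)^(3/2).
At w = 1.12: N = 125. At w = 1.75: N = 64.
ΔN = 64 − 125 = -61.

ΔN = -61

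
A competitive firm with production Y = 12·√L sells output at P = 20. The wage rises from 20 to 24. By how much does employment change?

ΔL = -11

From P·MP_L = w with MP_L = 6·L^(-1/2), the labor demand is L(w) = (120/w)^(2).
At w = 20: L = 36. At w = 24: L = 25.
ΔL = 25 − 36 = -11.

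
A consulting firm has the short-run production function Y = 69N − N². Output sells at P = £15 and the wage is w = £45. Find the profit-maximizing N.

N* = 33

The marginal product of N is MP_N = 69 − 2N.
A price-taking firm hires until the value of the marginal product equals the wage: P·MP_N = w, so 15·(69 − 2N) = 45.
Then 69 − 2N = 3, giving N = 33.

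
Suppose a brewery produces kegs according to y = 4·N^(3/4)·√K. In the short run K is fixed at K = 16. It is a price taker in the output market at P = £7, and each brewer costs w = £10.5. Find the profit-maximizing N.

With K = 16, MP_N = (3/4)·4·N^(-1/4)·16^(1/2) = 12·N^(-1/4).
Profit maximization for a price taker requires P·MP_N = w: 7·12·N^(-1/4) = 10.5.
So N^(-1/4) = 0.125, which gives N = 4096.

N* = 4096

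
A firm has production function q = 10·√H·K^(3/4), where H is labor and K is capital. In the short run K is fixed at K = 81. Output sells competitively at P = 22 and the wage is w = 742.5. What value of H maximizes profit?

H* = 16

With K = 81, MP_H = (1/2)·10·H^(-1/2)·81^(3/4) = 135·H^(-1/2).
Profit maximization for a price taker requires P·MP_H = w: 22·135·H^(-1/2) = 742.5.
So H^(-1/2) = 0.25, which gives H = 16.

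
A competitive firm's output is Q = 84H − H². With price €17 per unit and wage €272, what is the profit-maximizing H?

The marginal product of H is MP_H = 84 − 2H.
A price-taking firm hires until the value of the marginal product equals the wage: P·MP_H = w, so 17·(84 − 2H) = 272.
Then 84 − 2H = 16, giving H = 34.

H* = 34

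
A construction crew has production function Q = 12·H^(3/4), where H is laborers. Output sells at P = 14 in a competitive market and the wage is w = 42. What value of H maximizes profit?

H* = 81

MP_H = (3/4)·12·H^(-1/4) = 9·H^(-1/4).
Profit maximization for a price taker requires P·MP_H = w: 14·9·H^(-1/4) = 42.
So H^(-1/4) = 1/3, which gives H = 81.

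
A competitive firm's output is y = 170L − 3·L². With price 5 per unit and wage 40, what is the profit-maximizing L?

The marginal product of L is MP_L = 170 − 6L.
A price-taking firm hires until the value of the marginal product equals the wage: P·MP_L = w, so 5·(170 − 6L) = 40.
Then 170 − 6L = 8, giving L = 27.

L* = 27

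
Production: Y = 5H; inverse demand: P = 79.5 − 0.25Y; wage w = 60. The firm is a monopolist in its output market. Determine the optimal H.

Marginal revenue from the inverse demand is MR = 79.5 − 0.5Y.
The marginal product is MP_H = 5.
A monopolist hires until marginal revenue product equals the wage: MR·MP_H = w.
(79.5 − 2.5H)·5 = 60, so H = 27.

H* = 27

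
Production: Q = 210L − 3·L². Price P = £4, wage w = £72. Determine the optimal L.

L* = 32

The marginal product of L is MP_L = 210 − 6L.
A price-taking firm hires until the value of the marginal product equals the wage: P·MP_L = w, so 4·(210 − 6L) = 72.
Then 210 − 6L = 18, giving L = 32.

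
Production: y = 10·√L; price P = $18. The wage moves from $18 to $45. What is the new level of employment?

L* = 4

From P·MP_L = w with MP_L = 5·L^(-1/2), the labor demand is L(w) = (90/w)^(2).
At w = 18: L = 25. At w = 45: L = 4.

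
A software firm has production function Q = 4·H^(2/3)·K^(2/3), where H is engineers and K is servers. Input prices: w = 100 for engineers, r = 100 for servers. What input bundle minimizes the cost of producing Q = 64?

Cost minimization requires the marginal rate of technical substitution to equal the input-price ratio: MP_H/MP_K = w/r.
Here MP_H/MP_K = (2/3)·(K/H)/(2/3) = (K/H). Setting this equal to 100/100 = 1 gives K = H.
Substituting into Q = 64: 4·H^(2/3)·(H)^(2/3) = 64.
Solving, H = 8 and K = 8.

H* = 8, K* = 8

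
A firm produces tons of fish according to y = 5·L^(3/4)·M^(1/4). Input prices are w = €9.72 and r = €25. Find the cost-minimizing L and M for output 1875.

L* = 625, M* = 81

Cost minimization requires the marginal rate of technical substitution to equal the input-price ratio: MP_L/MP_M = w/r.
Here MP_L/MP_M = (3/4)·(M/L)/(1/4) = 3·(M/L). Setting this equal to 9.72/25 = 0.3888 gives M = 0.1296L.
Substituting into y = 1875: 5·L^(3/4)·(0.1296L)^(1/4) = 1875.
Solving, L = 625 and M = 81.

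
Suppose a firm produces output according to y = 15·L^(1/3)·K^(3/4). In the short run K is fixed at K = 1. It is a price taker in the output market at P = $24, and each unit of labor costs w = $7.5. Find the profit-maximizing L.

L* = 64

With K = 1, MP_L = (1/3)·15·L^(-2/3)·1^(3/4) = 5·L^(-2/3).
Profit maximization for a price taker requires P·MP_L = w: 24·5·L^(-2/3) = 7.5.
So L^(-2/3) = 0.0625, which gives L = 64.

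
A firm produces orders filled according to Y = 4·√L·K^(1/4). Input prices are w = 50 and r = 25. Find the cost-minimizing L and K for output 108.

Cost minimization requires the marginal rate of technical substitution to equal the input-price ratio: MP_L/MP_K = w/r.
Here MP_L/MP_K = (1/2)·(K/L)/(1/4) = 2·(K/L). Setting this equal to 50/25 = 2 gives K = L.
Substituting into Y = 108: 4·L^(1/2)·(L)^(1/4) = 108.
Solving, L = 81 and K = 81.

L* = 81, K* = 81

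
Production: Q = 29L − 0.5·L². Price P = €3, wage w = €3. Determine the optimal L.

The marginal product of L is MP_L = 29 − L.
A price-taking firm hires until the value of the marginal product equals the wage: P·MP_L = w, so 3·(29 − L) = 3.
Then 29 − L = 1, giving L = 28.

L* = 28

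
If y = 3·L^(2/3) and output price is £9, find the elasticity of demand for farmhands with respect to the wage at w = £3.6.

ε = -3

MP_L = (2/3)·3·L^(-1/3), so P·MP_L = w gives 18·L^(-1/3) = w.
Solving, L(w) = (18/w)^(3). This is a constant-elasticity form: L ∝ w^(−3), so ε = −3.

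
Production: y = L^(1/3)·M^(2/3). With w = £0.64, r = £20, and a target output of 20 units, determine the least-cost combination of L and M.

L* = 125, M* = 8

Cost minimization requires the marginal rate of technical substitution to equal the input-price ratio: MP_L/MP_M = w/r.
Here MP_L/MP_M = (1/3)·(M/L)/(2/3) = 0.5·(M/L). Setting this equal to 0.64/20 = 0.032 gives M = 0.064L.
Substituting into y = 20: L^(1/3)·(0.064L)^(2/3) = 20.
Solving, L = 125 and M = 8.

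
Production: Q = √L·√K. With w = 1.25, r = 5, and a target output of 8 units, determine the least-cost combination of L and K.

Cost minimization requires the marginal rate of technical substitution to equal the input-price ratio: MP_L/MP_K = w/r.
Here MP_L/MP_K = (1/2)·(K/L)/(1/2) = (K/L). Setting this equal to 1.25/5 = 0.25 gives K = 0.25L.
Substituting into Q = 8: L^(1/2)·(0.25L)^(1/2) = 8.
Solving, L = 16 and K = 4.

L* = 16, K* = 4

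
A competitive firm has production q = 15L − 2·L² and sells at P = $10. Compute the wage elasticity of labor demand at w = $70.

From P·MP_L = w with MP_L = 15 − 4L, labor demand is L(w) = (15 − w/10)/4.
dL/dw = −1/(40) = -0.025.
At w = 70, L = 2, so ε = (dL/dw)·(w/L) = (-0.025)·(70/2) = -0.875.

ε = -0.875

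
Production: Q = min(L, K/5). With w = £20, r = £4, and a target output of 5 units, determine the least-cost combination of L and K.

L* = 5, K* = 25

With a fixed-proportions technology, the cost-minimizing bundle uses no slack in either input: L = K/5 = Q.
So L = 5 and K = 5·5 = 25.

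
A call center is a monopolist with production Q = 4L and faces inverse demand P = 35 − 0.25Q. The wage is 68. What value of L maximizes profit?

L* = 9

Marginal revenue from the inverse demand is MR = 35 − 0.5Q.
The marginal product is MP_L = 4.
A monopolist hires until marginal revenue product equals the wage: MR·MP_L = w.
(35 − 2L)·4 = 68, so L = 9.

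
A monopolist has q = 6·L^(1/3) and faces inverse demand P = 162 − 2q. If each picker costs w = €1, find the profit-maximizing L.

Marginal revenue from the inverse demand is MR = 162 − 4q.
The marginal product is MP_L = 2·L^(-2/3).
A monopolist hires until marginal revenue product equals the wage: MR·MP_L = w.
At L, q = 6·L^(1/3). Substituting and solving: (162 − 24·L^(1/3))·2·L^(-2/3) = 1 gives L = 216.

L* = 216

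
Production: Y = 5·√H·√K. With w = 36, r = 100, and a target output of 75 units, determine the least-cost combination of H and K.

Cost minimization requires the marginal rate of technical substitution to equal the input-price ratio: MP_H/MP_K = w/r.
Here MP_H/MP_K = (1/2)·(K/H)/(1/2) = (K/H). Setting this equal to 36/100 = 0.36 gives K = 0.36H.
Substituting into Y = 75: 5·H^(1/2)·(0.36H)^(1/2) = 75.
Solving, H = 25 and K = 9.

H* = 25, K* = 9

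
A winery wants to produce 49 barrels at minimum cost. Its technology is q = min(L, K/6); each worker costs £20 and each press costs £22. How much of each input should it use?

With a fixed-proportions technology, the cost-minimizing bundle uses no slack in either input: L = K/6 = q.
So L = 49 and K = 6·49 = 294.

L* = 49, K* = 294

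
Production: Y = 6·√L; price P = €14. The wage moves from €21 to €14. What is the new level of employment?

L* = 9

From P·MP_L = w with MP_L = 3·L^(-1/2), the labor demand is L(w) = (42/w)^(2).
At w = 21: L = 4. At w = 14: L = 9.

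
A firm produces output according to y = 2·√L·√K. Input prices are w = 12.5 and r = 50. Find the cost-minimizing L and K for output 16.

L* = 16, K* = 4

Cost minimization requires the marginal rate of technical substitution to equal the input-price ratio: MP_L/MP_K = w/r.
Here MP_L/MP_K = (1/2)·(K/L)/(1/2) = (K/L). Setting this equal to 12.5/50 = 0.25 gives K = 0.25L.
Substituting into y = 16: 2·L^(1/2)·(0.25L)^(1/2) = 16.
Solving, L = 16 and K = 4.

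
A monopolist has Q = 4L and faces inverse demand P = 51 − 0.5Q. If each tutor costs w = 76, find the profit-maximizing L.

Marginal revenue from the inverse demand is MR = 51 − Q.
The marginal product is MP_L = 4.
A monopolist hires until marginal revenue product equals the wage: MR·MP_L = w.
(51 − 4L)·4 = 76, so L = 8.

L* = 8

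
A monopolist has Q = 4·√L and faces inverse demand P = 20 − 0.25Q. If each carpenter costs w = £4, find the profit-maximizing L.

Marginal revenue from the inverse demand is MR = 20 − 0.5Q.
The marginal product is MP_L = 2·L^(-1/2).
A monopolist hires until marginal revenue product equals the wage: MR·MP_L = w.
At L, Q = 4·√L. Substituting and solving: (20 − 2·√L)·2·L^(-1/2) = 4 gives L = 25.

L* = 25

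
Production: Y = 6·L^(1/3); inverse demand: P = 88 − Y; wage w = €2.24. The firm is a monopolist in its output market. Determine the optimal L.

L* = 125

Marginal revenue from the inverse demand is MR = 88 − 2Y.
The marginal product is MP_L = 2·L^(-2/3).
A monopolist hires until marginal revenue product equals the wage: MR·MP_L = w.
At L, Y = 6·L^(1/3). Substituting and solving: (88 − 12·L^(1/3))·2·L^(-2/3) = 2.24 gives L = 125.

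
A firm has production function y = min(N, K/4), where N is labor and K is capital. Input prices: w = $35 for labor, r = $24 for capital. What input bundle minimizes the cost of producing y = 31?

N* = 31, K* = 124

With a fixed-proportions technology, the cost-minimizing bundle uses no slack in either input: N = K/4 = y.
So N = 31 and K = 4·31 = 124.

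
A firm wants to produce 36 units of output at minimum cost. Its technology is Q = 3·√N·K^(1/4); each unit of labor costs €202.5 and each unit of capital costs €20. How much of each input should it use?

Cost minimization requires the marginal rate of technical substitution to equal the input-price ratio: MP_N/MP_K = w/r.
Here MP_N/MP_K = (1/2)·(K/N)/(1/4) = 2·(K/N). Setting this equal to 202.5/20 = 10.125 gives K = 5.0625N.
Substituting into Q = 36: 3·N^(1/2)·(5.0625N)^(1/4) = 36.
Solving, N = 16 and K = 81.

N* = 16, K* = 81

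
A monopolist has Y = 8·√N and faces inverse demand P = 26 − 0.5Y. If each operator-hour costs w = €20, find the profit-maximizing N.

Marginal revenue from the inverse demand is MR = 26 − Y.
The marginal product is MP_N = 4·N^(-1/2).
A monopolist hires until marginal revenue product equals the wage: MR·MP_N = w.
At N, Y = 8·√N. Substituting and solving: (26 − 8·√N)·4·N^(-1/2) = 20 gives N = 4.

N* = 4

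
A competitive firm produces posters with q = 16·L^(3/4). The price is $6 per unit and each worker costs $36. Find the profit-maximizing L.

L* = 16

MP_L = (3/4)·16·L^(-1/4) = 12·L^(-1/4).
Profit maximization for a price taker requires P·MP_L = w: 6·12·L^(-1/4) = 36.
So L^(-1/4) = 0.5, which gives L = 16.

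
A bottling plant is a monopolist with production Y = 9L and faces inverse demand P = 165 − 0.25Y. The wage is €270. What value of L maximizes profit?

L* = 30

Marginal revenue from the inverse demand is MR = 165 − 0.5Y.
The marginal product is MP_L = 9.
A monopolist hires until marginal revenue product equals the wage: MR·MP_L = w.
(165 − 4.5L)·9 = 270, so L = 30.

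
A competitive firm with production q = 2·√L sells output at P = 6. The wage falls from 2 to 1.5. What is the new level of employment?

L* = 16

From P·MP_L = w with MP_L = L^(-1/2), the labor demand is L(w) = (6/w)^(2).
At w = 2: L = 9. At w = 1.5: L = 16.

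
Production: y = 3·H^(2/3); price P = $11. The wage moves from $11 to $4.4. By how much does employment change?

ΔH = 117

From P·MP_H = w with MP_H = 2·H^(-1/3), the labor demand is H(w) = (22/w)^(3).
At w = 11: H = 8. At w = 4.4: H = 125.
ΔH = 125 − 8 = 117.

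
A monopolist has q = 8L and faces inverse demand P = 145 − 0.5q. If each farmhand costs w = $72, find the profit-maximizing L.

L* = 17

Marginal revenue from the inverse demand is MR = 145 − q.
The marginal product is MP_L = 8.
A monopolist hires until marginal revenue product equals the wage: MR·MP_L = w.
(145 − 8L)·8 = 72, so L = 17.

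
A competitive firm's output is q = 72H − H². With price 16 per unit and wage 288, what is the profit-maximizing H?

H* = 27

The marginal product of H is MP_H = 72 − 2H.
A price-taking firm hires until the value of the marginal product equals the wage: P·MP_H = w, so 16·(72 − 2H) = 288.
Then 72 − 2H = 18, giving H = 27.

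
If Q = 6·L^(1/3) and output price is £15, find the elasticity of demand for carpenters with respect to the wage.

ε = -1.5

MP_L = (1/3)·6·L^(-2/3), so P·MP_L = w gives 30·L^(-2/3) = w.
Solving, L(w) = (30/w)^(3/2). This is a constant-elasticity form: L ∝ w^(−3/2), so ε = −3/2.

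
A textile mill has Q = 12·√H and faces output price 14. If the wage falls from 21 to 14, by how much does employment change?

ΔH = 20

From P·MP_H = w with MP_H = 6·H^(-1/2), the labor demand is H(w) = (84/w)^(2).
At w = 21: H = 16. At w = 14: H = 36.
ΔH = 36 − 16 = 20.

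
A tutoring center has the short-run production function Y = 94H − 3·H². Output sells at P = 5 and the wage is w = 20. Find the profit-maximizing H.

The marginal product of H is MP_H = 94 − 6H.
A price-taking firm hires until the value of the marginal product equals the wage: P·MP_H = w, so 5·(94 − 6H) = 20.
Then 94 − 6H = 4, giving H = 15.

H* = 15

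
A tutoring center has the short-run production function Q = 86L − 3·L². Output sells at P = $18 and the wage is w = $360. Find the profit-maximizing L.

The marginal product of L is MP_L = 86 − 6L.
A price-taking firm hires until the value of the marginal product equals the wage: P·MP_L = w, so 18·(86 − 6L) = 360.
Then 86 − 6L = 20, giving L = 11.

L* = 11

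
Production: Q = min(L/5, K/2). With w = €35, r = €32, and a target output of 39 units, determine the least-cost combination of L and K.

With a fixed-proportions technology, the cost-minimizing bundle uses no slack in either input: L/5 = K/2 = Q.
So L = 5·39 = 195 and K = 2·39 = 78.

L* = 195, K* = 78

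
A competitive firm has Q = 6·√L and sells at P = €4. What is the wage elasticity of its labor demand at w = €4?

MP_L = (1/2)·6·L^(-1/2), so P·MP_L = w gives 12·L^(-1/2) = w.
Solving, L(w) = (12/w)^(2). This is a constant-elasticity form: L ∝ w^(−2), so ε = −2.

ε = -2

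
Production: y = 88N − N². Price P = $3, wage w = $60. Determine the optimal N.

N* = 34

The marginal product of N is MP_N = 88 − 2N.
A price-taking firm hires until the value of the marginal product equals the wage: P·MP_N = w, so 3·(88 − 2N) = 60.
Then 88 − 2N = 20, giving N = 34.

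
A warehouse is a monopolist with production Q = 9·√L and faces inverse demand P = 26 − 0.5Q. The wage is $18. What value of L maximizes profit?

L* = 4

Marginal revenue from the inverse demand is MR = 26 − Q.
The marginal product is MP_L = 4.5·L^(-1/2).
A monopolist hires until marginal revenue product equals the wage: MR·MP_L = w.
At L, Q = 9·√L. Substituting and solving: (26 − 9·√L)·4.5·L^(-1/2) = 18 gives L = 4.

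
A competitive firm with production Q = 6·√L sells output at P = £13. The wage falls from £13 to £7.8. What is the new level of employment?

L* = 25

From P·MP_L = w with MP_L = 3·L^(-1/2), the labor demand is L(w) = (39/w)^(2).
At w = 13: L = 9. At w = 7.8: L = 25.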